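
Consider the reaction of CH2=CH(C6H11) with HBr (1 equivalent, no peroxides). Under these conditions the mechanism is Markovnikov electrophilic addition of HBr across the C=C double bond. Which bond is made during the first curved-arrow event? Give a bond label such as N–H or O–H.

C–H

Step 1: Protonation of the alkene by HBr: the π bond acts as the nucleophile and picks up H⁺, giving the more stable (Markovnikov) secondary carbocation. The H–Br bond breaks heterolytically, releasing Br⁻.
The bond formed in this step is the C–H bond.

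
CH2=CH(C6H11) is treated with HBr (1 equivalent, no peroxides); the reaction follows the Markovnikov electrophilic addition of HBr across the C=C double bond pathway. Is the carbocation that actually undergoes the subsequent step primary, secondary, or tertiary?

Step 1: The π electrons of the C=C bond attack a proton of HBr; Markovnikov addition places the new C–H on the less-substituted alkene carbon, so the positive charge ends up on the more-substituted carbon — a secondary carbocation. The H–Br bond breaks heterolytically, releasing Br⁻.
Step 2: A 1,2-hydride shift from the adjacent cyclohexyl carbon moves the positive charge from the secondary centre to an adjacent carbon, generating a more stable tertiary carbocation.
The cation rearranges from secondary to tertiary via a 1,2-hydride shift from the adjacent cyclohexyl carbon; the tertiary cation is what reacts next.

tertiary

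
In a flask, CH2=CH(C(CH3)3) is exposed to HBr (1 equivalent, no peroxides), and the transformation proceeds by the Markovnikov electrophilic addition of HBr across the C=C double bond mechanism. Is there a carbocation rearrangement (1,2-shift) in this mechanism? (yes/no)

The first-formed carbocation is secondary.
The adjacent tert-butyl carbon has no hydrogen but bears methyl groups; migration of one methyl with its bonding pair (a 1,2-methyl shift) places the charge on a tertiary centre.
Tertiary is more stable than secondary, so the shift occurs.

yes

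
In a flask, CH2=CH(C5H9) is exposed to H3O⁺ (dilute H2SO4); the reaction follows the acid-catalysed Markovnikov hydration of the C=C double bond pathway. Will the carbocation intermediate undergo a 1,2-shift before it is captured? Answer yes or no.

yes

The first-formed carbocation is secondary.
The adjacent cyclopentyl carbon already bears 2 other carbon substituents and has a hydrogen to migrate; after a 1,2-hydride shift from that carbon the positive charge sits on a tertiary centre.
Tertiary is more stable than secondary, so the shift occurs.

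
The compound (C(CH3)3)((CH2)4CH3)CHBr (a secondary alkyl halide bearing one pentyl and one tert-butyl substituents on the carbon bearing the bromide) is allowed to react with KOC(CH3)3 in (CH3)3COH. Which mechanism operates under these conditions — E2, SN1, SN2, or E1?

E2

Conditions: a strong/bulky base with a secondary substrate bearing a β-hydrogen.
These conditions are the textbook signature of the E2 pathway.
A strong (often hindered) base removes a β-H in concert with loss of the leaving group — bimolecular elimination.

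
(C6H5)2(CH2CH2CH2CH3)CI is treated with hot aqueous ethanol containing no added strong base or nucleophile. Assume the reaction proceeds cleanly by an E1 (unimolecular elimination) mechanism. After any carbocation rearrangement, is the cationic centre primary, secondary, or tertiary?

Step 1: The C–I bond breaks with both electrons going to the iodide; I⁻ leaves and a tertiary carbocation remains.
No single 1,2-shift to an adjacent carbon would give a more-substituted cation, so no rearrangement occurs.

tertiary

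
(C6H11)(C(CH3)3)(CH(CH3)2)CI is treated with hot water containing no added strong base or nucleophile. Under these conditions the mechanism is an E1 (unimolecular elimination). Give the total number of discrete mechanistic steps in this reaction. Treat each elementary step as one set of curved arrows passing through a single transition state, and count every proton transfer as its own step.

2

Step 1: Ionisation: the C–I σ-bond cleaves heterolytically; both bonding electrons depart with I⁻, leaving a tertiary carbocation at the α-carbon.
(No 1,2-shift: no single shift to an adjacent carbon would give a more stable cation.)
Step 2: A water molecule (solvent) deprotonates a β-carbon; as the C–H bond breaks, those electrons form the new alkene π bond.
Total: 2 elementary steps.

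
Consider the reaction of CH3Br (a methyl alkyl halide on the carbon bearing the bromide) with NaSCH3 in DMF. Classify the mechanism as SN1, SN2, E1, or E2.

SN2

Conditions: a methyl substrate with a strong nucleophile in the polar aprotic solvent DMF.
These conditions are the textbook signature of the SN2 pathway.
An unhindered substrate with a strong nucleophile in a polar aprotic solvent favours one-step backside displacement.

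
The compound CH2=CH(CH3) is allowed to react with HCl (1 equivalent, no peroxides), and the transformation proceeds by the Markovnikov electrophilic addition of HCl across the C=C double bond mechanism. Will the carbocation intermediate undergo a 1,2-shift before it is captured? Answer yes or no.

The first-formed carbocation is secondary.
No single 1,2-shift to an adjacent carbon would produce a more-substituted cation than the one already present, so no rearrangement occurs.

no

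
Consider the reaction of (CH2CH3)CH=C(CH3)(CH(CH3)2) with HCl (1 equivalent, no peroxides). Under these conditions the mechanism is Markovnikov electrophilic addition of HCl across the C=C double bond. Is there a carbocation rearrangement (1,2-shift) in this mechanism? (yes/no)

no

The first-formed carbocation is tertiary.
No single 1,2-shift to an adjacent carbon would produce a more-substituted cation than the one already present, so no rearrangement occurs.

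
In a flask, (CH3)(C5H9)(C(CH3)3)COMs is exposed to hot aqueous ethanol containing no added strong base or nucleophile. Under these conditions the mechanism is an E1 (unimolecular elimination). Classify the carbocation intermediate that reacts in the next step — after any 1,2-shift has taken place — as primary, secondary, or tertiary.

tertiary

Step 1: Rate-determining heterolysis of the C–O bond gives MsO⁻ and a tertiary carbocation.
No single 1,2-shift to an adjacent carbon would give a more-substituted cation, so no rearrangement occurs.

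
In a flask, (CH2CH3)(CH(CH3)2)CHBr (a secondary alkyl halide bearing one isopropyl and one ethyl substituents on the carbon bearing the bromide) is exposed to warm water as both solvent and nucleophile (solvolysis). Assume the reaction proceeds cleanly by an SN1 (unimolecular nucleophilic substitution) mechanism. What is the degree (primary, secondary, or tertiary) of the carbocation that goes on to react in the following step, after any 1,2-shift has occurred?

tertiary

Step 1: Ionisation: the C–Br σ-bond cleaves heterolytically; both bonding electrons depart with Br⁻, leaving a secondary carbocation at the α-carbon.
Step 2: A hydride (H with its bonding pair) migrates from the adjacent isopropyl carbon to the cationic centre — a 1,2-hydride shift — upgrading the secondary cation to a tertiary one.
The cation rearranges from secondary to tertiary via a 1,2-hydride shift from the adjacent isopropyl carbon; the tertiary cation is what reacts next.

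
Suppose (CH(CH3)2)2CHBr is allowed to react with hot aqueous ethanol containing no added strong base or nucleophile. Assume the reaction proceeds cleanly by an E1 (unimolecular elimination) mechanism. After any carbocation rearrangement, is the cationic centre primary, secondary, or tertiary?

Step 1: Unassisted departure of Br⁻ (taking the C–Br bonding pair) generates a secondary carbocation.
Step 2: A 1,2-hydride shift from the adjacent isopropyl carbon moves the positive charge from the secondary centre to an adjacent carbon, generating a more stable tertiary carbocation.
The cation rearranges from secondary to tertiary via a 1,2-hydride shift from the adjacent isopropyl carbon; the tertiary cation is what reacts next.

tertiary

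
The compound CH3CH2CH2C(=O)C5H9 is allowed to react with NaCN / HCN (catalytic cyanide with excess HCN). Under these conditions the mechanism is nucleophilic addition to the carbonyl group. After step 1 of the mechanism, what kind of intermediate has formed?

tetrahedral alkoxide intermediate

Step 1: A lone pair / filled orbital on CN⁻ attacks the electrophilic carbonyl carbon; the π(C=O) electrons shift onto oxygen, producing a tetrahedral alkoxide intermediate.
After step 1 the species present is a tetrahedral alkoxide intermediate.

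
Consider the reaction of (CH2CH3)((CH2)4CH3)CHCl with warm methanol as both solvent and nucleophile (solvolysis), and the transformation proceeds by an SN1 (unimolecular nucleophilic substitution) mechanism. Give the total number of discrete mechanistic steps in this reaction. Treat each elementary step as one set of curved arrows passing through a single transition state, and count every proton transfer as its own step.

Step 1: Unassisted departure of Cl⁻ (taking the C–Cl bonding pair) generates a secondary carbocation.
(No 1,2-shift: no single shift to an adjacent carbon would give a more stable cation.)
Step 2: A lone pair on the oxygen of CH3OH attacks the carbocation, forming a new C–O σ-bond and an oxonium ion.
Step 3: Proton transfer from the O–H of the oxonium ion to a solvent molecule delivers the neutral ether.
Total: 3 elementary steps.

3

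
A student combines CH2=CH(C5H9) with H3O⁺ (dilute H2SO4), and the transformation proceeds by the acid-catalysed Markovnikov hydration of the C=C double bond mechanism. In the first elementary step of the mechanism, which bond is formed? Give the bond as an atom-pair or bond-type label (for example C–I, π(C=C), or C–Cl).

Step 1: Electrophilic addition begins with the π(C=C) electrons forming a bond to the proton of H3O⁺. Following Markovnikov's rule, the resulting cation is secondary. H2O is released.
The bond formed in this step is the C–H bond.

C–H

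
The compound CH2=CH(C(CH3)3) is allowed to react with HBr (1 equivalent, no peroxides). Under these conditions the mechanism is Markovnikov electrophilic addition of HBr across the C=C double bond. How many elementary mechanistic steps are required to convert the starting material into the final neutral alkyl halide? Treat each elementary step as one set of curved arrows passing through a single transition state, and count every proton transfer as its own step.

3

Step 1: The π electrons of the C=C bond attack a proton of HBr; Markovnikov addition places the new C–H on the less-substituted alkene carbon, so the positive charge ends up on the more-substituted carbon — a secondary carbocation. The H–Br bond breaks heterolytically, releasing Br⁻.
Step 2: Carbocation rearrangement: a 1,2-methyl shift from the adjacent tert-butyl carbon converts the initially-formed secondary cation into the more stable tertiary cation.
Step 3: Nucleophilic attack by Br⁻ on the carbocation completes the addition, giving R–Br.
Total: 3 elementary steps.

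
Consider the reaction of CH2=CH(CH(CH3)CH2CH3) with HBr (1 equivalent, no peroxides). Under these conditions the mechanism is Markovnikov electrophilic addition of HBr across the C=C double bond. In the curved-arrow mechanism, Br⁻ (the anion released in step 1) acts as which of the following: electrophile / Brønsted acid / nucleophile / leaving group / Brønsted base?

Step 3: Br⁻ captures the cation: a lone pair on Br⁻ fills the empty p orbital, producing the alkyl halide product.
Br⁻ (the anion released in step 1) donates an electron pair to form a new σ-bond to carbon — it is the nucleophile.

nucleophile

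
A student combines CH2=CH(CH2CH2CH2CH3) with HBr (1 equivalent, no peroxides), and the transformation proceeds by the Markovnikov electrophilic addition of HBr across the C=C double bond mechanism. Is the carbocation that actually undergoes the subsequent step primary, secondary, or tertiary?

secondary

Step 1: The π electrons of the C=C bond attack a proton of HBr; Markovnikov addition places the new C–H on the less-substituted alkene carbon, so the positive charge ends up on the more-substituted carbon — a secondary carbocation. The H–Br bond breaks heterolytically, releasing Br⁻.
No single 1,2-shift to an adjacent carbon would give a more-substituted cation, so no rearrangement occurs.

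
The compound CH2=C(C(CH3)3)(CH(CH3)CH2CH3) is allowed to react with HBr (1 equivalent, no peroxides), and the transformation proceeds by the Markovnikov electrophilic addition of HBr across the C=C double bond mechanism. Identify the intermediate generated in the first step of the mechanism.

Step 1: Electrophilic addition begins with the π(C=C) electrons forming a bond to the proton of HBr. Following Markovnikov's rule, the resulting cation is tertiary. The H–Br bond breaks heterolytically, releasing Br⁻.
After step 1 the species present is a tertiary carbocation.

tertiary carbocation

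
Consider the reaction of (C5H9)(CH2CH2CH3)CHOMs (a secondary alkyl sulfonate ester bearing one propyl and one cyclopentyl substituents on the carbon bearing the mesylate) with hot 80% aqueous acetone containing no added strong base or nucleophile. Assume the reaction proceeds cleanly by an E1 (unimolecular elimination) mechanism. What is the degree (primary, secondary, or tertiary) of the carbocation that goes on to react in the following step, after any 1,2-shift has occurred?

tertiary

Step 1: Ionisation: the C–O σ-bond cleaves heterolytically; both bonding electrons depart with MsO⁻, leaving a secondary carbocation at the α-carbon.
Step 2: A 1,2-hydride shift from the adjacent cyclopentyl carbon moves the positive charge from the secondary centre to an adjacent carbon, generating a more stable tertiary carbocation.
The cation rearranges from secondary to tertiary via a 1,2-hydride shift from the adjacent cyclopentyl carbon; the tertiary cation is what reacts next.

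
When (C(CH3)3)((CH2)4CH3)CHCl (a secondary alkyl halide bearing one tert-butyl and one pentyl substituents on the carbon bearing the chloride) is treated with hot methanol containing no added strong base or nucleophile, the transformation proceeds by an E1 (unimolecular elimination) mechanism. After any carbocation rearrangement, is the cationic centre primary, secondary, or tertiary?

Step 1: Unassisted departure of Cl⁻ (taking the C–Cl bonding pair) generates a secondary carbocation.
Step 2: A 1,2-methyl shift from the adjacent tert-butyl carbon moves the positive charge from the secondary centre to an adjacent carbon, generating a more stable tertiary carbocation.
The cation rearranges from secondary to tertiary via a 1,2-methyl shift from the adjacent tert-butyl carbon; the tertiary cation is what reacts next.

tertiary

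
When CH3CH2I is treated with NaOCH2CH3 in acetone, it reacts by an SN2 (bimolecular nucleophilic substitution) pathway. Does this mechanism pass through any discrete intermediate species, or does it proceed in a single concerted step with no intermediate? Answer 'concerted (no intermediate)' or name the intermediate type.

concerted (no intermediate)

CH3CH2O⁻ attacks the back face of the α-carbon while I⁻ departs with the C–I bonding pair — a single concerted displacement through a pentacoordinate transition state.
All bond changes occur in one transition state; no discrete intermediate is formed.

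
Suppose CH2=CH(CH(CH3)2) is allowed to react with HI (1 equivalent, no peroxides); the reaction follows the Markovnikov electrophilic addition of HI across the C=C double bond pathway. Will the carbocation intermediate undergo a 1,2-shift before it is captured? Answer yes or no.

The first-formed carbocation is secondary.
The adjacent isopropyl carbon already bears 2 other carbon substituents and has a hydrogen to migrate; after a 1,2-hydride shift from that carbon the positive charge sits on a tertiary centre.
Tertiary is more stable than secondary, so the shift occurs.

yes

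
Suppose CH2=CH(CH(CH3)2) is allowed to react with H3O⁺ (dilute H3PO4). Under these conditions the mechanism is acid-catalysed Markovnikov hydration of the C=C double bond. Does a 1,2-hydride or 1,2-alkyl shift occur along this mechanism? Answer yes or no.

The first-formed carbocation is secondary.
The adjacent isopropyl carbon already bears 2 other carbon substituents and has a hydrogen to migrate; after a 1,2-hydride shift from that carbon the positive charge sits on a tertiary centre.
Tertiary is more stable than secondary, so the shift occurs.

yes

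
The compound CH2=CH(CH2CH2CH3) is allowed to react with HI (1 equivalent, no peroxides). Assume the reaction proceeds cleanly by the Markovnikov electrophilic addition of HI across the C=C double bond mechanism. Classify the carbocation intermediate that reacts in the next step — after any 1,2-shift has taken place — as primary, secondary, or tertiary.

Step 1: The π electrons of the C=C bond attack a proton of HI; Markovnikov addition places the new C–H on the less-substituted alkene carbon, so the positive charge ends up on the more-substituted carbon — a secondary carbocation. The H–I bond breaks heterolytically, releasing I⁻.
No single 1,2-shift to an adjacent carbon would give a more-substituted cation, so no rearrangement occurs.

secondary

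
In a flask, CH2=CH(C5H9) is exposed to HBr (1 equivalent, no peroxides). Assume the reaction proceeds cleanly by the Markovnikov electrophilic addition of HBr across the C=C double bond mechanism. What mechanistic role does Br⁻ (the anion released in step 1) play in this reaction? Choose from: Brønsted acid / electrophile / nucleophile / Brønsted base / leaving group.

Step 3: The Br⁻ anion donates a lone pair to the carbocation, forming the new C–Br σ-bond and giving the neutral alkyl halide.
Br⁻ (the anion released in step 1) donates an electron pair to form a new σ-bond to carbon — it is the nucleophile.

nucleophile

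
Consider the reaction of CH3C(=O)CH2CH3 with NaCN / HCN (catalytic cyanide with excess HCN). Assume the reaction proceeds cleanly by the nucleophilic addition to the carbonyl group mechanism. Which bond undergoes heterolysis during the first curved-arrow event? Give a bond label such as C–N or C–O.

π(C=O)

Step 1: A lone pair / filled orbital on CN⁻ attacks the electrophilic carbonyl carbon; the π(C=O) electrons shift onto oxygen, producing a tetrahedral alkoxide intermediate.
The bond broken in this step is the π(C=O) bond.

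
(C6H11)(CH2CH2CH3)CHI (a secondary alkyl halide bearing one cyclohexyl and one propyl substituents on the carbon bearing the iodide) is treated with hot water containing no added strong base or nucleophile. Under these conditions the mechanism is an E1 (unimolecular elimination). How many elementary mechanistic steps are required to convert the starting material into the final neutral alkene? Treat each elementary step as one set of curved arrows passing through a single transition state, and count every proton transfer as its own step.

Step 1: Ionisation: the C–I σ-bond cleaves heterolytically; both bonding electrons depart with I⁻, leaving a secondary carbocation at the α-carbon.
Step 2: A 1,2-hydride shift from the adjacent cyclohexyl carbon moves the positive charge from the secondary centre to an adjacent carbon, generating a more stable tertiary carbocation.
Step 3: A water molecule (solvent) deprotonates a β-carbon; as the C–H bond breaks, those electrons form the new alkene π bond.
Total: 3 elementary steps.

3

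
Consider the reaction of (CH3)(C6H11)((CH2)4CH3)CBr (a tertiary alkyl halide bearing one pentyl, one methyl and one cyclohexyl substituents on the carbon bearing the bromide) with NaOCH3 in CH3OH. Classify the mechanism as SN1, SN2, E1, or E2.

Conditions: a strong base with a tertiary substrate bearing a β-hydrogen.
These conditions are the textbook signature of the E2 pathway.
A strong (often hindered) base removes a β-H in concert with loss of the leaving group — bimolecular elimination.

E2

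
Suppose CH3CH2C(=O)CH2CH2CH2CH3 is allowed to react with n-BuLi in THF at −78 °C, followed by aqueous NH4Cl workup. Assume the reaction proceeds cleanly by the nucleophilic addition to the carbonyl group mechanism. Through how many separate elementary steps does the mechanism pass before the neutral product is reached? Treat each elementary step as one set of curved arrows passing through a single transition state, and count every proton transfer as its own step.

Step 1: A lone pair / filled orbital on the carbanion-like carbon of n-BuLi attacks the electrophilic carbonyl carbon; the π(C=O) electrons shift onto oxygen, producing a tetrahedral alkoxide intermediate.
Step 2: Protonation of the alkoxide by aqueous NH4Cl workup furnishes an alcohol.
Total: 2 elementary steps.

2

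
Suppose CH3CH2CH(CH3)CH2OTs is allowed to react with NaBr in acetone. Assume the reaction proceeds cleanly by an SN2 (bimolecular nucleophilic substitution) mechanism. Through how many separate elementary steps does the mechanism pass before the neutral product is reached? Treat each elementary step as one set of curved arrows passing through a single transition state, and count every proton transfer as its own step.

1

Step 1: The bromide nucleophile donates a lone pair from Br to the α-carbon in a backside attack; simultaneously the C–O σ-bond breaks and both of its electrons leave with TsO⁻. One concerted step with inversion of configuration.
Total: 1 elementary step.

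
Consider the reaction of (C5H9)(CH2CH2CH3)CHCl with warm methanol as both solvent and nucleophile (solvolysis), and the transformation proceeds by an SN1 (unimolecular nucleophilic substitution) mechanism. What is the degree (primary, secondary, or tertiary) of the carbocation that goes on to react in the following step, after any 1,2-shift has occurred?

Step 1: The C–Cl bond breaks with both electrons going to the chloride; Cl⁻ leaves and a secondary carbocation remains.
Step 2: A 1,2-hydride shift from the adjacent cyclopentyl carbon moves the positive charge from the secondary centre to an adjacent carbon, generating a more stable tertiary carbocation.
The cation rearranges from secondary to tertiary via a 1,2-hydride shift from the adjacent cyclopentyl carbon; the tertiary cation is what reacts next.

tertiary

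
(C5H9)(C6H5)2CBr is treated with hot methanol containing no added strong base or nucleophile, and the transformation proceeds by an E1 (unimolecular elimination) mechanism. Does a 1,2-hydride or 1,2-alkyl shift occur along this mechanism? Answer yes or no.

no

The first-formed carbocation is tertiary.
No single 1,2-shift to an adjacent carbon would produce a more-substituted cation than the one already present, so no rearrangement occurs.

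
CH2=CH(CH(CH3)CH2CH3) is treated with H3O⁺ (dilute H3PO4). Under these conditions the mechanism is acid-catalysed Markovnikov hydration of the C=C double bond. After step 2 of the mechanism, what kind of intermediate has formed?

Step 1: Electrophilic addition begins with the π(C=C) electrons forming a bond to the proton of H3O⁺. Following Markovnikov's rule, the resulting cation is secondary. H2O is released.
Step 2: A 1,2-hydride shift from the adjacent sec-butyl carbon moves the positive charge from the secondary centre to an adjacent carbon, generating a more stable tertiary carbocation.
After step 2 the species present is a tertiary carbocation.

tertiary carbocation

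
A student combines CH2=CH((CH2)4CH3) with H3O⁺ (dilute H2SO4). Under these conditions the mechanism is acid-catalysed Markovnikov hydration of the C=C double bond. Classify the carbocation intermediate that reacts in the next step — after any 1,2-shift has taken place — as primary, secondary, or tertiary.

Step 1: The π electrons of the C=C bond attack a proton of H3O⁺; Markovnikov addition places the new C–H on the less-substituted alkene carbon, so the positive charge ends up on the more-substituted carbon — a secondary carbocation. H2O is released.
No single 1,2-shift to an adjacent carbon would give a more-substituted cation, so no rearrangement occurs.

secondary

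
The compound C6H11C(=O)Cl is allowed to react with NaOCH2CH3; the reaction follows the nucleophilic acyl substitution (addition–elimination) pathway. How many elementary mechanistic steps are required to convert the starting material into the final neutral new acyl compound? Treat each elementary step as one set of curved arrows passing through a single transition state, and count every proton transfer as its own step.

2

Step 1: A lone pair on the O of CH3CH2O⁻ attacks the electrophilic acyl carbon; the π(C=O) electrons move onto oxygen, giving a tetrahedral intermediate.
Step 2: Collapse of the tetrahedral intermediate: the alkoxide oxygen pushes its lone pair back to re-form C=O while Cl⁻ leaves.
Total: 2 elementary steps.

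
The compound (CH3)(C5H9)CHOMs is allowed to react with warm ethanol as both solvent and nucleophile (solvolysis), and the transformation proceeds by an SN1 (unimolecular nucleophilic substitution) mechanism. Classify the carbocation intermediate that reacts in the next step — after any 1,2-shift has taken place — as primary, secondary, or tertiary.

tertiary

Step 1: Ionisation: the C–O σ-bond cleaves heterolytically; both bonding electrons depart with MsO⁻, leaving a secondary carbocation at the α-carbon.
Step 2: Carbocation rearrangement: a 1,2-hydride shift from the adjacent cyclopentyl carbon converts the initially-formed secondary cation into the more stable tertiary cation.
The cation rearranges from secondary to tertiary via a 1,2-hydride shift from the adjacent cyclopentyl carbon; the tertiary cation is what reacts next.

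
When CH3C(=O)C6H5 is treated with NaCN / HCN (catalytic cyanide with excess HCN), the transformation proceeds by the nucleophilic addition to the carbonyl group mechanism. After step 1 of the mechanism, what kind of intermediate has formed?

Step 1: CN⁻ attacks the sp² carbonyl carbon; the C=O π bond breaks and the electrons end up as a lone pair on the alkoxide oxygen of the tetrahedral intermediate.
After step 1 the species present is a tetrahedral alkoxide intermediate.

tetrahedral alkoxide intermediate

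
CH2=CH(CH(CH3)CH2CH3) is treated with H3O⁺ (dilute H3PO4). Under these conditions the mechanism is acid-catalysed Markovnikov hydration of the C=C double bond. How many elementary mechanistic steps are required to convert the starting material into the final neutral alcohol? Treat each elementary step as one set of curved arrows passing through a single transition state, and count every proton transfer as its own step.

4

Step 1: Electrophilic addition begins with the π(C=C) electrons forming a bond to the proton of H3O⁺. Following Markovnikov's rule, the resulting cation is secondary. H2O is released.
Step 2: Carbocation rearrangement: a 1,2-hydride shift from the adjacent sec-butyl carbon converts the initially-formed secondary cation into the more stable tertiary cation.
Step 3: A lone pair on the oxygen of H2O attacks the carbocation, forming a C–O bond and an oxonium ion (a protonated alcohol).
Step 4: Proton transfer from the O–H of the oxonium ion to H2O completes the catalytic cycle and yields the alcohol.
Total: 4 elementary steps.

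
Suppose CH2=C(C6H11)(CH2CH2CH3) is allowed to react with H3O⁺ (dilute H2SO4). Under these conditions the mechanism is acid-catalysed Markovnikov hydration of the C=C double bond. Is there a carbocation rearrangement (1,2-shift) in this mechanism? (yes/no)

The first-formed carbocation is tertiary.
No single 1,2-shift to an adjacent carbon would produce a more-substituted cation than the one already present, so no rearrangement occurs.

no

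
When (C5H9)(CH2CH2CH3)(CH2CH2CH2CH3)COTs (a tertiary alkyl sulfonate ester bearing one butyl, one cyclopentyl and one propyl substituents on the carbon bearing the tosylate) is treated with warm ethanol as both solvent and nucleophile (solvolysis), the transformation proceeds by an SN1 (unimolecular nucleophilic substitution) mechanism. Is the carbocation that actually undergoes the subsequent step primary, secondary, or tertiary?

Step 1: Ionisation: the C–O σ-bond cleaves heterolytically; both bonding electrons depart with TsO⁻, leaving a tertiary carbocation at the α-carbon.
No single 1,2-shift to an adjacent carbon would give a more-substituted cation, so no rearrangement occurs.

tertiary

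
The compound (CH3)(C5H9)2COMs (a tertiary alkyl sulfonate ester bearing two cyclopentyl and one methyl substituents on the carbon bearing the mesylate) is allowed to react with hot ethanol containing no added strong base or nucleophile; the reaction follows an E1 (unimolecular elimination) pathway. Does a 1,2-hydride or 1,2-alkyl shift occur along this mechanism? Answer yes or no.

The first-formed carbocation is tertiary.
No single 1,2-shift to an adjacent carbon would produce a more-substituted cation than the one already present, so no rearrangement occurs.

no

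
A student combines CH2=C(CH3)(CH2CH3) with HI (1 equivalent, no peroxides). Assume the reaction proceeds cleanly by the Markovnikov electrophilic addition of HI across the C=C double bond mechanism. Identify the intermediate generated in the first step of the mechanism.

tertiary carbocation

Step 1: The π electrons of the C=C bond attack a proton of HI; Markovnikov addition places the new C–H on the less-substituted alkene carbon, so the positive charge ends up on the more-substituted carbon — a tertiary carbocation. The H–I bond breaks heterolytically, releasing I⁻.
After step 1 the species present is a tertiary carbocation.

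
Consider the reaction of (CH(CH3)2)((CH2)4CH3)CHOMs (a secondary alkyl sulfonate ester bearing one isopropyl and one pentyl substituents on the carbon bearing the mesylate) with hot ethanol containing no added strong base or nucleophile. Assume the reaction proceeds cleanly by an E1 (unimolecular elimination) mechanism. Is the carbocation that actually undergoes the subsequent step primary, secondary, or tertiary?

Step 1: Unassisted departure of MsO⁻ (taking the C–O bonding pair) generates a secondary carbocation.
Step 2: A hydride (H with its bonding pair) migrates from the adjacent isopropyl carbon to the cationic centre — a 1,2-hydride shift — upgrading the secondary cation to a tertiary one.
The cation rearranges from secondary to tertiary via a 1,2-hydride shift from the adjacent isopropyl carbon; the tertiary cation is what reacts next.

tertiary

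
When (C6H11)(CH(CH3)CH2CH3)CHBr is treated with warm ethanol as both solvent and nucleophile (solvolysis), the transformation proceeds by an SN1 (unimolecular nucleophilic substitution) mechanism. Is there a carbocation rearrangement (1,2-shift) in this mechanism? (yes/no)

yes

The first-formed carbocation is secondary.
The adjacent sec-butyl carbon already bears 2 other carbon substituents and has a hydrogen to migrate; after a 1,2-hydride shift from that carbon the positive charge sits on a tertiary centre.
Tertiary is more stable than secondary, so the shift occurs.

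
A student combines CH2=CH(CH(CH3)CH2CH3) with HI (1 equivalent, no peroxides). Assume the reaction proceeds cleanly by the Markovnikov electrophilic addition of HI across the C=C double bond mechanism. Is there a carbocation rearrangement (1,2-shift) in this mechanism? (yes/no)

The first-formed carbocation is secondary.
The adjacent sec-butyl carbon already bears 2 other carbon substituents and has a hydrogen to migrate; after a 1,2-hydride shift from that carbon the positive charge sits on a tertiary centre.
Tertiary is more stable than secondary, so the shift occurs.

yes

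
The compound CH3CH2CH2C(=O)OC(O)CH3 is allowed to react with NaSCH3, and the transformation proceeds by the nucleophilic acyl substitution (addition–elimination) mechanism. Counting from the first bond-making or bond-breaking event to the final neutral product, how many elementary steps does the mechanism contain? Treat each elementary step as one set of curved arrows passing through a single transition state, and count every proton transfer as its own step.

2

Step 1: Nucleophilic addition of CH3S⁻ to the acyl carbon breaks the π(C=O) bond and yields a tetrahedral, anionic intermediate.
Step 2: Collapse of the tetrahedral intermediate: the alkoxide oxygen pushes its lone pair back to re-form C=O while CH3CO2⁻ leaves.
Total: 2 elementary steps.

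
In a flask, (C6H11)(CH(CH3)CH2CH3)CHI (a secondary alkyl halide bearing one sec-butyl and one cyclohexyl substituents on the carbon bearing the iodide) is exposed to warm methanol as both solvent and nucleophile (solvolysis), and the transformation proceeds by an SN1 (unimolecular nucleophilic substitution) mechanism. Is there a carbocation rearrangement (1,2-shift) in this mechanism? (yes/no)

The first-formed carbocation is secondary.
The adjacent sec-butyl carbon already bears 2 other carbon substituents and has a hydrogen to migrate; after a 1,2-hydride shift from that carbon the positive charge sits on a tertiary centre.
Tertiary is more stable than secondary, so the shift occurs.

yes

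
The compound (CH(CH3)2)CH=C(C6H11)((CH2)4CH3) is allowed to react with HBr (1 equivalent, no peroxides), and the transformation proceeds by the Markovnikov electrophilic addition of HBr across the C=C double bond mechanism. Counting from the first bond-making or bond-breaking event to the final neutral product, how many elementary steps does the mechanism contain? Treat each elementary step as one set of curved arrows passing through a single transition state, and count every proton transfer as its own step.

2

Step 1: Electrophilic addition begins with the π(C=C) electrons forming a bond to the proton of HBr. Following Markovnikov's rule, the resulting cation is tertiary. The H–Br bond breaks heterolytically, releasing Br⁻.
(No 1,2-shift: no single shift to an adjacent carbon would give a more stable cation.)
Step 2: Nucleophilic attack by Br⁻ on the carbocation completes the addition, giving R–Br.
Total: 2 elementary steps.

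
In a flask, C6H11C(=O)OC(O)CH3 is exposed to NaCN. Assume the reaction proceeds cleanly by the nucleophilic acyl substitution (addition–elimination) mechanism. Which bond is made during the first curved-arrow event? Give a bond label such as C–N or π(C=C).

Step 1: CN⁻ adds to the carbonyl carbon; the C=O π electrons shift onto oxygen and a tetrahedral alkoxide intermediate forms.
The bond formed in this step is the C–C bond.

C–C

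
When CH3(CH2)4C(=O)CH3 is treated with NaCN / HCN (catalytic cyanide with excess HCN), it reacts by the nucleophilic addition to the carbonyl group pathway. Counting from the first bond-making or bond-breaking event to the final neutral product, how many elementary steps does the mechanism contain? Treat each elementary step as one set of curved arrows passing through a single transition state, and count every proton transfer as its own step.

2

Step 1: CN⁻ attacks the sp² carbonyl carbon; the C=O π bond breaks and the electrons end up as a lone pair on the alkoxide oxygen of the tetrahedral intermediate.
Step 2: The alkoxide is protonated in situ by undissociated HCN, yielding a cyanohydrin; the CN⁻ so formed carries on the cycle.
Total: 2 elementary steps.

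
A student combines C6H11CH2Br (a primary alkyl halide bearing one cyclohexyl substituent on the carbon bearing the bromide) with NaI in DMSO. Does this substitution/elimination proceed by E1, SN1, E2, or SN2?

SN2

Conditions: a primary substrate with a strong nucleophile in the polar aprotic solvent DMSO.
These conditions are the textbook signature of the SN2 pathway.
An unhindered substrate with a strong nucleophile in a polar aprotic solvent favours one-step backside displacement.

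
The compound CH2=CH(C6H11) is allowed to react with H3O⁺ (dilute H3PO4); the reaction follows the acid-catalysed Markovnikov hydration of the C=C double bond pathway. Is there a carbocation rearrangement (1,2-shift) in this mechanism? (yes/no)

yes

The first-formed carbocation is secondary.
The adjacent cyclohexyl carbon already bears 2 other carbon substituents and has a hydrogen to migrate; after a 1,2-hydride shift from that carbon the positive charge sits on a tertiary centre.
Tertiary is more stable than secondary, so the shift occurs.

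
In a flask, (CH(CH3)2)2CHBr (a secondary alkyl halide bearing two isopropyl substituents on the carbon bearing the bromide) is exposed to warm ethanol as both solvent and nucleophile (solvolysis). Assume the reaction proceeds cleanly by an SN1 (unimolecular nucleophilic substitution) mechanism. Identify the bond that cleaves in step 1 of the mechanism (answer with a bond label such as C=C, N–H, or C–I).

C–Br

Step 1: The C–Br bond breaks with both electrons going to the bromide; Br⁻ leaves and a secondary carbocation remains.
The bond broken in this step is the C–Br bond.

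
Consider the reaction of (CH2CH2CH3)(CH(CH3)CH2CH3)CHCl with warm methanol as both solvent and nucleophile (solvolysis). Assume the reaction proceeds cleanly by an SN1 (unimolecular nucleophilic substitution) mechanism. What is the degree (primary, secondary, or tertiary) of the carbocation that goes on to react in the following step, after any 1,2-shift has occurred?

Step 1: Ionisation: the C–Cl σ-bond cleaves heterolytically; both bonding electrons depart with Cl⁻, leaving a secondary carbocation at the α-carbon.
Step 2: Carbocation rearrangement: a 1,2-hydride shift from the adjacent sec-butyl carbon converts the initially-formed secondary cation into the more stable tertiary cation.
The cation rearranges from secondary to tertiary via a 1,2-hydride shift from the adjacent sec-butyl carbon; the tertiary cation is what reacts next.

tertiary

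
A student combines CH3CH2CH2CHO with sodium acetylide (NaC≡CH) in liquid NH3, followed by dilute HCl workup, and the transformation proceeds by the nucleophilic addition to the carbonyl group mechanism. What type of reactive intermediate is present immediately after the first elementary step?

Step 1: Nucleophilic addition: HC≡C⁻ adds to the carbonyl carbon, pushing the π(C=O) electron pair onto oxygen and giving a tetrahedral alkoxide.
After step 1 the species present is a tetrahedral alkoxide intermediate.

tetrahedral alkoxide intermediate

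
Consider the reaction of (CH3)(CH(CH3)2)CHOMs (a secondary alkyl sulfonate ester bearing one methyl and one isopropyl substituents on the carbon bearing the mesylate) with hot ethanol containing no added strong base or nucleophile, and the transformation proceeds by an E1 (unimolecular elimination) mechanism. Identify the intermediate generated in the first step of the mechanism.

secondary carbocation

Step 1: Unassisted departure of MsO⁻ (taking the C–O bonding pair) generates a secondary carbocation.
After step 1 the species present is a secondary carbocation.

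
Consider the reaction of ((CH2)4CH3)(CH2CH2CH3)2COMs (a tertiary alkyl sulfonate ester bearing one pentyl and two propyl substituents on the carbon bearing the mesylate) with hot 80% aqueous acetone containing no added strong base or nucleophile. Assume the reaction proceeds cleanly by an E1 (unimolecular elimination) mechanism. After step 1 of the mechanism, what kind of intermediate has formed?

tertiary carbocation

Step 1: The C–O bond breaks with both electrons going to the mesylate; MsO⁻ leaves and a tertiary carbocation remains.
After step 1 the species present is a tertiary carbocation.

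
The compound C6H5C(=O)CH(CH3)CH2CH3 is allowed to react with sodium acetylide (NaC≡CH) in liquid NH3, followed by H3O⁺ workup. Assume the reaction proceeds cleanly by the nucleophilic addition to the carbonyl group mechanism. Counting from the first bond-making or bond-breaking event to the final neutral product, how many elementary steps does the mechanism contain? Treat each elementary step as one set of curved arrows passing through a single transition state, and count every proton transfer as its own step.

Step 1: A lone pair / filled orbital on HC≡C⁻ attacks the electrophilic carbonyl carbon; the π(C=O) electrons shift onto oxygen, producing a tetrahedral alkoxide intermediate.
Step 2: The alkoxide picks up a proton during H3O⁺ workup to yield a propargyl alcohol.
Total: 2 elementary steps.

2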